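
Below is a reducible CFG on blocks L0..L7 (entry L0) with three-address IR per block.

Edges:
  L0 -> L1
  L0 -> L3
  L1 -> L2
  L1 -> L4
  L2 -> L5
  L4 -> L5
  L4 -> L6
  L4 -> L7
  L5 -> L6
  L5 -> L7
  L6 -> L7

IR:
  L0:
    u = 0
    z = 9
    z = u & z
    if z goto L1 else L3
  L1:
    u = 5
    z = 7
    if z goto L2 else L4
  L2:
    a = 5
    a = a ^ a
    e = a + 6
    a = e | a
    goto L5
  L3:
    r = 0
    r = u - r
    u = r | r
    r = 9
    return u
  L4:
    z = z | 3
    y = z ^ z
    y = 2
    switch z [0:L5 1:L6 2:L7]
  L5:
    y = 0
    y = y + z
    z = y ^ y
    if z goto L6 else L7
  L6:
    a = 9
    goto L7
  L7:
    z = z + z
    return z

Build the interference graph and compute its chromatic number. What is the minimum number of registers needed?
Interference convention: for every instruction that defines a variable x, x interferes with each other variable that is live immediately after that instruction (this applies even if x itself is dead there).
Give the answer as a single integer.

Answer: 3

Working:
Per-block:
  L0: def={u,z} ue=∅
  L1: def={u,z} ue=∅
  L2: def={a,e} ue=∅
  L3: def={r,u} ue={u}
  L4: def={y,z} ue={z}
  L5: def={y,z} ue={z}
  L6: def={a} ue=∅
  L7: def={z} ue={z}

Live sets:
  L0: in=∅ out={u}
  L1: in=∅ out={z}
  L2: in={z} out={z}
  L3: in={u} out=∅
  L4: in={z} out={z}
  L5: in={z} out={z}
  L6: in={z} out={z}
  L7: in={z} out=∅

Interfere edges:
  a — {e,z}
  e — {a,z}
  r — {u}
  u — {r,z}
  y — {z}
  z — {a,e,u,y}

Chromatic number:
  clique {a,e,z} ⇒ need ≥ 3
  assign a→R1 e→R2 r→R0 u→R1 y→R1 z→R0 — no edge inside a register ⇒ χ ≤ 3
  χ = 3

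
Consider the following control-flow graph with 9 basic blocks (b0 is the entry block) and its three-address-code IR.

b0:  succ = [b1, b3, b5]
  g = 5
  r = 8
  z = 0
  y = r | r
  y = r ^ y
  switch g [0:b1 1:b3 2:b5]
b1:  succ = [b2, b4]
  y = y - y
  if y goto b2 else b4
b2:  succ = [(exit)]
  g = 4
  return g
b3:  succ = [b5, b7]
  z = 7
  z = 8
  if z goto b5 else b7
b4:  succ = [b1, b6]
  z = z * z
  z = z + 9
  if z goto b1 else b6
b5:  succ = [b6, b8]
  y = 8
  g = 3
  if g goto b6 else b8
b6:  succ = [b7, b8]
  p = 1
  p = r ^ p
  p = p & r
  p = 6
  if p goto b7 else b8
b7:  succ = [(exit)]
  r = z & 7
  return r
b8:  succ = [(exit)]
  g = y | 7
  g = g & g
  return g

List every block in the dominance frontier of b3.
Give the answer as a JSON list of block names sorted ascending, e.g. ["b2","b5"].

idom tree: b1←b0 b2←b1 b3←b0 b4←b1 b5←b0 b6←b0 b7←b0 b8←b0
Dom at joins:
  b1: preds {b0,b4}: {b0} ∩ {b0,b1,b4} = {b0}; idom=b0
  b5: preds {b0,b3}: {b0} ∩ {b0,b3} = {b0}; idom=b0
  b6: preds {b4,b5}: {b0,b1,b4} ∩ {b0,b5} = {b0}; idom=b0
  b7: preds {b3,b6}: {b0,b3} ∩ {b0,b6} = {b0}; idom=b0
  b8: preds {b5,b6}: {b0,b5} ∩ {b0,b6} = {b0}; idom=b0

DF derivation:
  b1←b0: walk · to b0
  b1←b4: walk b4→b1 to b0
  b5←b0: walk · to b0
  b5←b3: walk b3 to b0
  b6←b4: walk b4→b1 to b0
  b6←b5: walk b5 to b0
  b7←b3: walk b3 to b0
  b7←b6: walk b6 to b0
  b8←b5: walk b5 to b0
  b8←b6: walk b6 to b0
  b0 → ∅
  b1 → {b1,b6}
  b2 → ∅
  b3 → {b5,b7}
  b4 → {b1,b6}
  b5 → {b6,b8}
  b6 → {b7,b8}
  b7 → ∅
  b8 → ∅

DF(b3) = ["b5", "b7"]

Answer: ["b5", "b7"]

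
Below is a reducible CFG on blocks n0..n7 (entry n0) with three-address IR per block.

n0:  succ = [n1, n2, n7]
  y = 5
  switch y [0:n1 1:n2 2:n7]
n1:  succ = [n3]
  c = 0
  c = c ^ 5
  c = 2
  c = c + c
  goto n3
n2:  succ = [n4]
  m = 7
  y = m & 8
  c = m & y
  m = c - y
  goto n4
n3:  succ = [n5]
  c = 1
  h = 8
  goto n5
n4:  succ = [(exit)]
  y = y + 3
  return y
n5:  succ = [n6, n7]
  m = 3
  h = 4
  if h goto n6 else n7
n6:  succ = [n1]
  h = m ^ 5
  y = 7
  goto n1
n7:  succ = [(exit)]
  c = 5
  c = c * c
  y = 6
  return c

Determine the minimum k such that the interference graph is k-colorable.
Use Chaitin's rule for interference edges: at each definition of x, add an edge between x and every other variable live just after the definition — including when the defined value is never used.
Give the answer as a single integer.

Answer: 2

Analysis:
Per-block:
  n0 def {y} use ∅
  n1 def {c} use ∅
  n2 def {c,m,y} use ∅
  n3 def {c,h} use ∅
  n4 def {y} use {y}
  n5 def {h,m} use ∅
  n6 def {h,y} use {m}
  n7 def {c,y} use ∅

Liveness:
  live n0: ∅→∅
  live n1: ∅→∅
  live n2: ∅→{y}
  live n3: ∅→∅
  live n4: {y}→∅
  live n5: ∅→{m}
  live n6: {m}→∅
  live n7: ∅→∅

Interfere edges:
  c — {y}
  h — {m}
  m — {h,y}
  y — {c,m}

Colouring:
  lower bound: {c,y} mutually conflict ⇒ χ ≥ 2
  assign c→r0 h→r1 m→r0 y→r1 — no edge inside a register ⇒ χ ≤ 2
  χ = 2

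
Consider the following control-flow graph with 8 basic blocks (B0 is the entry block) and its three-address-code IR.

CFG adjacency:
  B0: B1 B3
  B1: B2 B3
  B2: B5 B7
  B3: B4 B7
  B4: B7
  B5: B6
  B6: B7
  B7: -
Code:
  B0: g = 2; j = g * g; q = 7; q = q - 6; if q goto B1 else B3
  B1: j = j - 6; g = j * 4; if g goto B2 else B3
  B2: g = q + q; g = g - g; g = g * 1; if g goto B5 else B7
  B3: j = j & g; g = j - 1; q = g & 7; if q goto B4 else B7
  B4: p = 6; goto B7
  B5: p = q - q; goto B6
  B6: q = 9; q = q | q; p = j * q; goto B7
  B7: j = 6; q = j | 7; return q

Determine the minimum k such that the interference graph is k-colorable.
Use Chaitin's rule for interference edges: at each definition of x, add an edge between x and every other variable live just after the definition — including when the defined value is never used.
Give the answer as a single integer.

Per-block:
  B0 def {g,j,q} use ∅
  B1 def {g,j} use {j}
  B2 def {g} use {q}
  B3 def {g,j,q} use {g,j}
  B4 def {p} use ∅
  B5 def {p} use {q}
  B6 def {p,q} use {j}
  B7 def {j,q} use ∅

Backward fixpoint:
  live B0: ∅→{g,j,q}
  live B1: {j,q}→{g,j,q}
  live B2: {j,q}→{j,q}
  live B3: {g,j}→∅
  live B4: ∅→∅
  live B5: {j,q}→{j}
  live B6: {j}→∅
  live B7: ∅→∅

Conflict graph:
  g: {j,q}
  j: {g,p,q}
  p: {j}
  q: {g,j}

Chromatic number:
  {g,j,q} pairwise interfere (3-clique) ⇒ χ ≥ 3
  assign g→R1 j→R0 p→R1 q→R2 — no edge inside a register ⇒ χ ≤ 3
  χ = 3

Answer: 3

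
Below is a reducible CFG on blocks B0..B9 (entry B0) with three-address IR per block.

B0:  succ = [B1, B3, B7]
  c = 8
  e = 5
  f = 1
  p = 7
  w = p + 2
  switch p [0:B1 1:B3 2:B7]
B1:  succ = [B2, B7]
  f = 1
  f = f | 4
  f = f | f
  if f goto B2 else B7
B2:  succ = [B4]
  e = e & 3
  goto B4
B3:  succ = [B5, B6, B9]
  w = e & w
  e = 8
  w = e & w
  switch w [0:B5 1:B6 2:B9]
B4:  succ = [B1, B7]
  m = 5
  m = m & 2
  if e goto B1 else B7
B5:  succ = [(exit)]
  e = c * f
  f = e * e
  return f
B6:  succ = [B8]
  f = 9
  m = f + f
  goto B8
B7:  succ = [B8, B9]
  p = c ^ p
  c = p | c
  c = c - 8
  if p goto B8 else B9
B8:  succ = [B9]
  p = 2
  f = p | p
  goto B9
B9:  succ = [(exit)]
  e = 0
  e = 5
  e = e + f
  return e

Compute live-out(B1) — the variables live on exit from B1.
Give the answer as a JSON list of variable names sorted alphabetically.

Answer: ["c", "e", "f", "p"]

Derivation:
Per-block:
  B0: def={c,e,f,p,w} ue=∅
  B1: def={f} ue=∅
  B2: def={e} ue={e}
  B3: def={e,w} ue={e,w}
  B4: def={m} ue={e}
  B5: def={e,f} ue={c,f}
  B6: def={f,m} ue=∅
  B7: def={c,p} ue={c,p}
  B8: def={f,p} ue=∅
  B9: def={e} ue={f}

Live sets:
  live B0: ∅→{c,e,f,p,w}
  live B1: {c,e,p}→{c,e,f,p}
  live B2: {c,e,f,p}→{c,e,f,p}
  live B3: {c,e,f,w}→{c,f}
  live B4: {c,e,f,p}→{c,e,f,p}
  live B5: {c,f}→∅
  live B6: ∅→∅
  live B7: {c,f,p}→{f}
  live B8: ∅→{f}
  live B9: {f}→∅

live-out(B1) = ["c", "e", "f", "p"]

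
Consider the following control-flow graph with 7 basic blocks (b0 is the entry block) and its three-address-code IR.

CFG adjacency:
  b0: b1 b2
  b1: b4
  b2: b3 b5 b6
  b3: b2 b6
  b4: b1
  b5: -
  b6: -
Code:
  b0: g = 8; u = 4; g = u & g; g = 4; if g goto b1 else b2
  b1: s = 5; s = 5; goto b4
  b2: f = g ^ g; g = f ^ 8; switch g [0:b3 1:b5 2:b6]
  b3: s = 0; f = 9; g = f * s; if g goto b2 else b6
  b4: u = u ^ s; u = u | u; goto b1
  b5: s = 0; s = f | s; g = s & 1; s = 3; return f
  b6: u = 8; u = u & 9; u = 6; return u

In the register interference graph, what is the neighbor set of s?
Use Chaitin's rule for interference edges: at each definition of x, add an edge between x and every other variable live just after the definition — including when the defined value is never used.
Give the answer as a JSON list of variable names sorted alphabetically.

Answer: ["f", "u"]

Analysis:
Per-block:
  b0: def={g,u} ue=∅
  b1: def={s} ue=∅
  b2: def={f,g} ue={g}
  b3: def={f,g,s} ue=∅
  b4: def={u} ue={s,u}
  b5: def={g,s} ue={f}
  b6: def={u} ue=∅

Live sets:
  b0 li=∅ lo={g,u}
  b1 li={u} lo={s,u}
  b2 li={g} lo={f}
  b3 li=∅ lo={g}
  b4 li={s,u} lo={u}
  b5 li={f} lo=∅
  b6 li=∅ lo=∅

Interference:
  f: {g,s}
  g: {f,u}
  s: {f,u}
  u: {g,s}

N(s) = ["f", "u"]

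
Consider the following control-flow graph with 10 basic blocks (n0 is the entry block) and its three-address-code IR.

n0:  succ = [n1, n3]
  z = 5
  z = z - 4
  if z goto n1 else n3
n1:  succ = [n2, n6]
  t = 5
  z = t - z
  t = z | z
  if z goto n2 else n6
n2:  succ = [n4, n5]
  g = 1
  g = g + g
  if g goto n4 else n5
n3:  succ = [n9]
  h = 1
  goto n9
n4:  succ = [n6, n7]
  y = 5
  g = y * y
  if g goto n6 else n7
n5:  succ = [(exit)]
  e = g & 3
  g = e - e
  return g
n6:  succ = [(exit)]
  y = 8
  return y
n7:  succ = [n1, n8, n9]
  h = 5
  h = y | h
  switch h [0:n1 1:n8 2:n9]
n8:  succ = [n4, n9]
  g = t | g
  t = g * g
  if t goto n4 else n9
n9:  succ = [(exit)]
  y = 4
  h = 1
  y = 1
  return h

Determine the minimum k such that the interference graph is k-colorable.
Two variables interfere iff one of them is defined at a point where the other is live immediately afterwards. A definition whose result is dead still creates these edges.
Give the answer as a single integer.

Block summaries:
  n0 def {z} use ∅
  n1 def {t,z} use {z}
  n2 def {g} use ∅
  n3 def {h} use ∅
  n4 def {g,y} use ∅
  n5 def {e,g} use {g}
  n6 def {y} use ∅
  n7 def {h} use {y}
  n8 def {g,t} use {g,t}
  n9 def {h,y} use ∅

Backward fixpoint:
  n0: in=∅ out={z}
  n1: in={z} out={t,z}
  n2: in={t,z} out={g,t,z}
  n3: in=∅ out=∅
  n4: in={t,z} out={g,t,y,z}
  n5: in={g} out=∅
  n6: in=∅ out=∅
  n7: in={g,t,y,z} out={g,t,z}
  n8: in={g,t,z} out={t,z}
  n9: in=∅ out=∅

Conflict graph:
  e↔∅
  g↔{h,t,y,z}
  h↔{g,t,y,z}
  t↔{g,h,y,z}
  y↔{g,h,t,z}
  z↔{g,h,t,y}

Chromatic number:
  clique {g,h,t,y,z} ⇒ need ≥ 5
  5-colouring: c0={e,g}  c1={h}  c2={t}  c3={y}  c4={z}
  χ = 5

Answer: 5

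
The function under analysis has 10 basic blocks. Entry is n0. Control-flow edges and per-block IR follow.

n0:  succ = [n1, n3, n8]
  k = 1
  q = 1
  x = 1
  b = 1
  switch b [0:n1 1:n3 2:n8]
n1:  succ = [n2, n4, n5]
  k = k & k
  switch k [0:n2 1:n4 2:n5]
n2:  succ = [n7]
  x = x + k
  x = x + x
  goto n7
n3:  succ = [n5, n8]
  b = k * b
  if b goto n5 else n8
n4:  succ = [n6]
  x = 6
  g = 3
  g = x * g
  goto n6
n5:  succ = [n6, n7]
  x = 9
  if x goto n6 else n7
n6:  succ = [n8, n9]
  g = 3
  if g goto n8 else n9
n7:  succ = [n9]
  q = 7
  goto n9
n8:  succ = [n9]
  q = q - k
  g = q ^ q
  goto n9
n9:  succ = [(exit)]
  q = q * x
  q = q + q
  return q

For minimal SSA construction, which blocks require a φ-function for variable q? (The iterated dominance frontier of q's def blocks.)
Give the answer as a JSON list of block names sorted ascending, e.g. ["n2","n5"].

idom tree: n1←n0 n2←n1 n3←n0 n4←n1 n5←n0 n6←n0 n7←n0 n8←n0 n9←n0
Dom at joins:
  n5: preds {n1,n3}: {n0,n1} ∩ {n0,n3} = {n0}; idom=n0
  n6: preds {n4,n5}: {n0,n1,n4} ∩ {n0,n5} = {n0}; idom=n0
  n7: preds {n2,n5}: {n0,n1,n2} ∩ {n0,n5} = {n0}; idom=n0
  n8: preds {n0,n3,n6}: {n0} ∩ {n0,n3} ∩ {n0,n6} = {n0}; idom=n0
  n9: preds {n6,n7,n8}: {n0,n6} ∩ {n0,n7} ∩ {n0,n8} = {n0}; idom=n0

DF walk-up:
  join n5 pred n1: n1 stop@n0
  join n5 pred n3: n3 stop@n0
  join n6 pred n4: n4→n1 stop@n0
  join n6 pred n5: n5 stop@n0
  join n7 pred n2: n2→n1 stop@n0
  join n7 pred n5: n5 stop@n0
  join n8 pred n0: · stop@n0
  join n8 pred n3: n3 stop@n0
  join n8 pred n6: n6 stop@n0
  join n9 pred n6: n6 stop@n0
  join n9 pred n7: n7 stop@n0
  join n9 pred n8: n8 stop@n0
  DF(n0)=∅
  DF(n1)={n5,n6,n7}
  DF(n2)={n7}
  DF(n3)={n5,n8}
  DF(n4)={n6}
  DF(n5)={n6,n7}
  DF(n6)={n8,n9}
  DF(n7)={n9}
  DF(n8)={n9}
  DF(n9)=∅

φ for q: defs {n0,n7,n8,n9}
  DF⁺ = {n9}

Answer: ["n9"]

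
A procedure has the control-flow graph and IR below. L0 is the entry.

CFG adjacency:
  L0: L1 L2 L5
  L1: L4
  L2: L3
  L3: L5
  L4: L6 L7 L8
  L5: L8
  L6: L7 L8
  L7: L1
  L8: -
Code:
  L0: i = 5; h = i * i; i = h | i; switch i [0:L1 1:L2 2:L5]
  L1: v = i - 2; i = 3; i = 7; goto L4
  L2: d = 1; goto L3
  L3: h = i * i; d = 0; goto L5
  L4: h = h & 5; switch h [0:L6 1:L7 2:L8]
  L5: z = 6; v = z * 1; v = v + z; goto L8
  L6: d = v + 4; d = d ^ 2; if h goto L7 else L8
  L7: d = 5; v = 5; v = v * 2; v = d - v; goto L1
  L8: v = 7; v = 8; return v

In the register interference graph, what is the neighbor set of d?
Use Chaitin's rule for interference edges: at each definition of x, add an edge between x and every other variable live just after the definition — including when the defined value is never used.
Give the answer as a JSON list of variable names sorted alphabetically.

Answer: ["h", "i", "v"]

Analysis:
Block summaries:
  L0 def {h,i} use ∅
  L1 def {i,v} use {i}
  L2 def {d} use ∅
  L3 def {d,h} use {i}
  L4 def {h} use {h}
  L5 def {v,z} use ∅
  L6 def {d} use {h,v}
  L7 def {d,v} use ∅
  L8 def {v} use ∅

Liveness:
  L0 li=∅ lo={h,i}
  L1 li={h,i} lo={h,i,v}
  L2 li={i} lo={i}
  L3 li={i} lo=∅
  L4 li={h,i,v} lo={h,i,v}
  L5 li=∅ lo=∅
  L6 li={h,i,v} lo={h,i}
  L7 li={h,i} lo={h,i}
  L8 li=∅ lo=∅

Conflict graph:
  d: {h,i,v}
  h: {d,i,v}
  i: {d,h,v}
  v: {d,h,i,z}
  z: {v}

N(d) = ["h", "i", "v"]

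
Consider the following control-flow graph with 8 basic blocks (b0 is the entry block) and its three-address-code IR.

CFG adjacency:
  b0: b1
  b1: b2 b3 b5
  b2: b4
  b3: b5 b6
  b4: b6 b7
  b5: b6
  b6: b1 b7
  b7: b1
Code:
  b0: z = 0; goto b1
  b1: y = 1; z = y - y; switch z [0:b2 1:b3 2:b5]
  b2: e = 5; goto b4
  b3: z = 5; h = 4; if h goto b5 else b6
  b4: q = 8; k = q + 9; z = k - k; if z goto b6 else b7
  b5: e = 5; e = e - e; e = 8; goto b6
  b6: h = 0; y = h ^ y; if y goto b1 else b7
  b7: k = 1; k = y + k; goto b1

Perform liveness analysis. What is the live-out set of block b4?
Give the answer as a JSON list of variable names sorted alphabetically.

def/use:
  b0: def={z} ue=∅
  b1: def={y,z} ue=∅
  b2: def={e} ue=∅
  b3: def={h,z} ue=∅
  b4: def={k,q,z} ue=∅
  b5: def={e} ue=∅
  b6: def={h,y} ue={y}
  b7: def={k} ue={y}

Live sets:
  live b0: ∅→∅
  live b1: ∅→{y}
  live b2: {y}→{y}
  live b3: {y}→{y}
  live b4: {y}→{y}
  live b5: {y}→{y}
  live b6: {y}→{y}
  live b7: {y}→∅

live-out(b4) = ["y"]

Answer: ["y"]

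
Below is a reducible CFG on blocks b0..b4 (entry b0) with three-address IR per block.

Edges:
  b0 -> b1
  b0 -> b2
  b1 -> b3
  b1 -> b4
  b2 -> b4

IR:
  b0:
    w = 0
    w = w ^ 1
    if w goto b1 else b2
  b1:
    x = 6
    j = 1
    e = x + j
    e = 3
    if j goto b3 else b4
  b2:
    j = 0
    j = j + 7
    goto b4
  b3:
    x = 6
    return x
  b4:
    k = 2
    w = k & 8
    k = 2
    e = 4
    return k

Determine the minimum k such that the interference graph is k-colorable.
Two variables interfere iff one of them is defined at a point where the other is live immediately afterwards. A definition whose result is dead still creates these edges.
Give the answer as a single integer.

Block summaries:
  b0: def={w} ue=∅
  b1: def={e,j,x} ue=∅
  b2: def={j} ue=∅
  b3: def={x} ue=∅
  b4: def={e,k,w} ue=∅

Liveness:
  b0: in=∅ out=∅
  b1: in=∅ out=∅
  b2: in=∅ out=∅
  b3: in=∅ out=∅
  b4: in=∅ out=∅

Interference:
  e: {j,k}
  j: {e,x}
  k: {e}
  w: ∅
  x: {j}

Registers:
  {e,j} pairwise interfere (2-clique) ⇒ χ ≥ 2
  2-colouring: R0={e,w,x}  R1={j,k}
  χ = 2

Answer: 2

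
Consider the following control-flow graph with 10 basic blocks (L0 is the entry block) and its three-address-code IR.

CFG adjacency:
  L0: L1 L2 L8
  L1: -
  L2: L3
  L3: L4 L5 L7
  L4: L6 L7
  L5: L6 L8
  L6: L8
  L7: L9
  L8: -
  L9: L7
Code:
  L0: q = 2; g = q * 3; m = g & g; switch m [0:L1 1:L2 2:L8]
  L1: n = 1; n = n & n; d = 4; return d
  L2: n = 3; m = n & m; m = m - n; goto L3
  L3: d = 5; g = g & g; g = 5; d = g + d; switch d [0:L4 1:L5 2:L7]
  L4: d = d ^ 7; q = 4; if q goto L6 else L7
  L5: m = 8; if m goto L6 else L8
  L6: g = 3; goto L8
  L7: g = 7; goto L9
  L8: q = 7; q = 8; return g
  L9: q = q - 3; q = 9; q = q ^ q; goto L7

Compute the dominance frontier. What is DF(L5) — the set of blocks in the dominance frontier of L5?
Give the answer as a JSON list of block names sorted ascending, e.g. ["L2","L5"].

idom tree: L1←L0 L2←L0 L3←L2 L4←L3 L5←L3 L6←L3 L7←L3 L8←L0 L9←L7
Join-block Dom:
  L6: preds {L4,L5}: {L0,L2,L3,L4} ∩ {L0,L2,L3,L5} = {L0,L2,L3}; idom=L3
  L7: preds {L3,L4,L9}: {L0,L2,L3} ∩ {L0,L2,L3,L4} ∩ {L0,L2,L3,L7,L9} = {L0,L2,L3}; idom=L3
  L8: preds {L0,L5,L6}: {L0} ∩ {L0,L2,L3,L5} ∩ {L0,L2,L3,L6} = {L0}; idom=L0

Frontier:
  join L6 pred L4: L4 stop@L3
  join L6 pred L5: L5 stop@L3
  join L7 pred L3: · stop@L3
  join L7 pred L4: L4 stop@L3
  join L7 pred L9: L9→L7 stop@L3
  join L8 pred L0: · stop@L0
  join L8 pred L5: L5→L3→L2 stop@L0
  join L8 pred L6: L6→L3→L2 stop@L0
  DF(L0)=∅
  DF(L1)=∅
  DF(L2)={L8}
  DF(L3)={L8}
  DF(L4)={L6,L7}
  DF(L5)={L6,L8}
  DF(L6)={L8}
  DF(L7)={L7}
  DF(L8)=∅
  DF(L9)={L7}

DF(L5) = ["L6", "L8"]

Answer: ["L6", "L8"]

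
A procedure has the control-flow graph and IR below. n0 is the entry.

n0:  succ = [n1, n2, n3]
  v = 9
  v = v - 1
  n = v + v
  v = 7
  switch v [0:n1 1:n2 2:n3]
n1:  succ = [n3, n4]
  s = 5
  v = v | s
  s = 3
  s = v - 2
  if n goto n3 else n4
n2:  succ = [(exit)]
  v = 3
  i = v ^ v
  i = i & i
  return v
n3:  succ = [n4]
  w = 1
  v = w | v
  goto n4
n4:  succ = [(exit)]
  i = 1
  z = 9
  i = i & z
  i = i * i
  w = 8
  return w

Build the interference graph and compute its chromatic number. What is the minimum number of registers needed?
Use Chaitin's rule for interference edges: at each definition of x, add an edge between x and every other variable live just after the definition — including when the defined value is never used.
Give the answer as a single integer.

Answer: 3

Working:
Per-block:
  n0: {n,v} / ∅
  n1: {s,v} / {n,v}
  n2: {i,v} / ∅
  n3: {v,w} / {v}
  n4: {i,w,z} / ∅

Live sets:
  n0 li=∅ lo={n,v}
  n1 li={n,v} lo={v}
  n2 li=∅ lo=∅
  n3 li={v} lo=∅
  n4 li=∅ lo=∅

Conflict graph:
  i: {v,z}
  n: {s,v}
  s: {n,v}
  v: {i,n,s,w}
  w: {v}
  z: {i}

Registers:
  clique {n,s,v} ⇒ need ≥ 3
  assign i→R1 n→R1 s→R2 v→R0 w→R1 z→R0 — no edge inside a register ⇒ χ ≤ 3
  χ = 3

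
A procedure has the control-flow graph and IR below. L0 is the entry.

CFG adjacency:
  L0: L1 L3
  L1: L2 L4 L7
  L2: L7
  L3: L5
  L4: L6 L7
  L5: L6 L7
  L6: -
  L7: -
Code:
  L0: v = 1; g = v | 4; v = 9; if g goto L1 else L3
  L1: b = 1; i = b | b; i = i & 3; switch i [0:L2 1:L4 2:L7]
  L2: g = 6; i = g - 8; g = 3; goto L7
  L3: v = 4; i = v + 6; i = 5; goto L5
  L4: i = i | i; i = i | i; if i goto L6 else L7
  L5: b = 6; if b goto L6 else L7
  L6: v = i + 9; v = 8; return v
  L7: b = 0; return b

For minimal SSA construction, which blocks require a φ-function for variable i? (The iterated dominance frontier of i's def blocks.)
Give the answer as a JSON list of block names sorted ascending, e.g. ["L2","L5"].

Answer: ["L6", "L7"]

Analysis:
idom tree: L1←L0 L2←L1 L3←L0 L4←L1 L5←L3 L6←L0 L7←L0
Dom at joins:
  L6: preds {L4,L5}: {L0,L1,L4} ∩ {L0,L3,L5} = {L0}; idom=L0
  L7: preds {L1,L2,L4,L5}: {L0,L1} ∩ {L0,L1,L2} ∩ {L0,L1,L4} ∩ {L0,L3,L5} = {L0}; idom=L0

DF derivation:
  join L6 pred L4: L4→L1 stop@L0
  join L6 pred L5: L5→L3 stop@L0
  join L7 pred L1: L1 stop@L0
  join L7 pred L2: L2→L1 stop@L0
  join L7 pred L4: L4→L1 stop@L0
  join L7 pred L5: L5→L3 stop@L0
  DF(L0)=∅
  DF(L1)={L6,L7}
  DF(L2)={L7}
  DF(L3)={L6,L7}
  DF(L4)={L6,L7}
  DF(L5)={L6,L7}
  DF(L6)=∅
  DF(L7)=∅

φ for i: defs {L1,L2,L3,L4}
  DF⁺ = {L6,L7}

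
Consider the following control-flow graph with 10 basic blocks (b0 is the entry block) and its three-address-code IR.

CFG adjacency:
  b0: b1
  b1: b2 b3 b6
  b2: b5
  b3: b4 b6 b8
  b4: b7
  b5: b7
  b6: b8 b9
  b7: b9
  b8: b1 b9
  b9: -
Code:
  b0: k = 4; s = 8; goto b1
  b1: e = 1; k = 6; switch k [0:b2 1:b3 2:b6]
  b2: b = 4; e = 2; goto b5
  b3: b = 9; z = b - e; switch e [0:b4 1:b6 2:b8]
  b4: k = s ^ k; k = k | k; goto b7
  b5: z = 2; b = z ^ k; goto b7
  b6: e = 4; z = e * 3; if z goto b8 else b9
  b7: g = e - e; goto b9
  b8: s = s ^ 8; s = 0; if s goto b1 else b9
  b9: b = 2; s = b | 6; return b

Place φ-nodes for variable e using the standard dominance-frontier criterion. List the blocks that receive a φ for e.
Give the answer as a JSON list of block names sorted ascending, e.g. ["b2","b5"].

idom tree: b1←b0 b2←b1 b3←b1 b4←b3 b5←b2 b6←b1 b7←b1 b8←b1 b9←b1
Join-block Dom:
  b1: preds {b0,b8}: {b0} ∩ {b0,b1,b8} = {b0}; idom=b0
  b6: preds {b1,b3}: {b0,b1} ∩ {b0,b1,b3} = {b0,b1}; idom=b1
  b7: preds {b4,b5}: {b0,b1,b3,b4} ∩ {b0,b1,b2,b5} = {b0,b1}; idom=b1
  b8: preds {b3,b6}: {b0,b1,b3} ∩ {b0,b1,b6} = {b0,b1}; idom=b1
  b9: preds {b6,b7,b8}: {b0,b1,b6} ∩ {b0,b1,b7} ∩ {b0,b1,b8} = {b0,b1}; idom=b1

Frontier:
  b1←b0: walk · to b0
  b1←b8: walk b8→b1 to b0
  b6←b1: walk · to b1
  b6←b3: walk b3 to b1
  b7←b4: walk b4→b3 to b1
  b7←b5: walk b5→b2 to b1
  b8←b3: walk b3 to b1
  b8←b6: walk b6 to b1
  b9←b6: walk b6 to b1
  b9←b7: walk b7 to b1
  b9←b8: walk b8 to b1
  DF(b0)=∅
  DF(b1)={b1}
  DF(b2)={b7}
  DF(b3)={b6,b7,b8}
  DF(b4)={b7}
  DF(b5)={b7}
  DF(b6)={b8,b9}
  DF(b7)={b9}
  DF(b8)={b1,b9}
  DF(b9)=∅

φ for e: defs {b1,b2,b6}
  DF⁺ = {b1,b7,b8,b9}

Answer: ["b1", "b7", "b8", "b9"]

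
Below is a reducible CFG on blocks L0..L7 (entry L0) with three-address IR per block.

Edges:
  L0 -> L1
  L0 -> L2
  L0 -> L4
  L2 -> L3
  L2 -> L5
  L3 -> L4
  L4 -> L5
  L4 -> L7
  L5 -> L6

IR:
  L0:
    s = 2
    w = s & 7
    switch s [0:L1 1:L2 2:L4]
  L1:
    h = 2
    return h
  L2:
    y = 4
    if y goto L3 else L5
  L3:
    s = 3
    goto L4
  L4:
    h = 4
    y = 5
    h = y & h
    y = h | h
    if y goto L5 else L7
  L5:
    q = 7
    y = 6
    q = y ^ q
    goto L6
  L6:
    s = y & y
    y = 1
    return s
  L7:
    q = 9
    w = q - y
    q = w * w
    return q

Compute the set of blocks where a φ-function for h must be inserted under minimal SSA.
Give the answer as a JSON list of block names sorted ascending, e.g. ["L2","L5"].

Answer: ["L5"]

Working:
idom tree: L1←L0 L2←L0 L3←L2 L4←L0 L5←L0 L6←L5 L7←L4
Dom at joins:
  L4: preds {L0,L3}: {L0} ∩ {L0,L2,L3} = {L0}; idom=L0
  L5: preds {L2,L4}: {L0,L2} ∩ {L0,L4} = {L0}; idom=L0

DF derivation:
  join L4 pred L0: · stop@L0
  join L4 pred L3: L3→L2 stop@L0
  join L5 pred L2: L2 stop@L0
  join L5 pred L4: L4 stop@L0
  L0: DF=∅
  L1: DF=∅
  L2: DF={L4,L5}
  L3: DF={L4}
  L4: DF={L5}
  L5: DF=∅
  L6: DF=∅
  L7: DF=∅

φ for h: defs {L1,L4}
  DF⁺ = {L5}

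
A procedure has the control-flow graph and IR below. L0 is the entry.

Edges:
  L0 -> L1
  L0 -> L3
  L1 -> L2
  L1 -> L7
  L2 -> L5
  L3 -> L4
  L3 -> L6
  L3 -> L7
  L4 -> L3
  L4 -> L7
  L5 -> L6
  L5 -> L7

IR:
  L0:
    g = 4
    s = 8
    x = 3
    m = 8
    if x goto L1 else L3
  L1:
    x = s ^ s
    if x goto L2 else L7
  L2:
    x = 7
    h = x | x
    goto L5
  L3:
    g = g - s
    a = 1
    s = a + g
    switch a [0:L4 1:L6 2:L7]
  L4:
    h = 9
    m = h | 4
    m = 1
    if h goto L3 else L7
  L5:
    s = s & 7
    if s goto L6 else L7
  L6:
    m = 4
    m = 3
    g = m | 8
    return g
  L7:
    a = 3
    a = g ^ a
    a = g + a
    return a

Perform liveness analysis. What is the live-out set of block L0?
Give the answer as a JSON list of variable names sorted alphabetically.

Answer: ["g", "s"]

Derivation:
Block summaries:
  L0 def {g,m,s,x} use ∅
  L1 def {x} use {s}
  L2 def {h,x} use ∅
  L3 def {a,g,s} use {g,s}
  L4 def {h,m} use ∅
  L5 def {s} use {s}
  L6 def {g,m} use ∅
  L7 def {a} use {g}

Liveness:
  L0: in=∅ out={g,s}
  L1: in={g,s} out={g,s}
  L2: in={g,s} out={g,s}
  L3: in={g,s} out={g,s}
  L4: in={g,s} out={g,s}
  L5: in={g,s} out={g}
  L6: in=∅ out=∅
  L7: in={g} out=∅

live-out(L0) = ["g", "s"]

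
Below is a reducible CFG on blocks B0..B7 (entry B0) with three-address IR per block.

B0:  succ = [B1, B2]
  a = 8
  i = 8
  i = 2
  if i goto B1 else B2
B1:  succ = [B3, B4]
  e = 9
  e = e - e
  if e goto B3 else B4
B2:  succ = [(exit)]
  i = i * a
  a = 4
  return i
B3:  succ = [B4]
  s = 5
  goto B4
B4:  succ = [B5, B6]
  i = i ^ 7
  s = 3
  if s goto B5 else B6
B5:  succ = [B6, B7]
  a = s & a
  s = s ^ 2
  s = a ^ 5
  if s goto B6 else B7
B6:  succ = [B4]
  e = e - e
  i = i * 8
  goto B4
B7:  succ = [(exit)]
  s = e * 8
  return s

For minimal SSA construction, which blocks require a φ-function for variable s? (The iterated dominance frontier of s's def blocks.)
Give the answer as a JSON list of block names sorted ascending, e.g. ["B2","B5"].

Answer: ["B4", "B6"]

Derivation:
idom tree: B1←B0 B2←B0 B3←B1 B4←B1 B5←B4 B6←B4 B7←B5
Dom∩ at merges:
  B4: preds {B1,B3,B6}: {B0,B1} ∩ {B0,B1,B3} ∩ {B0,B1,B4,B6} = {B0,B1}; idom=B1
  B6: preds {B4,B5}: {B0,B1,B4} ∩ {B0,B1,B4,B5} = {B0,B1,B4}; idom=B4

DF derivation:
  B4←B1: walk · to B1
  B4←B3: walk B3 to B1
  B4←B6: walk B6→B4 to B1
  B6←B4: walk · to B4
  B6←B5: walk B5 to B4
  DF(B0)=∅
  DF(B1)=∅
  DF(B2)=∅
  DF(B3)={B4}
  DF(B4)={B4}
  DF(B5)={B6}
  DF(B6)={B4}
  DF(B7)=∅

φ for s: defs {B3,B4,B5,B7}
  DF⁺ = {B4,B6}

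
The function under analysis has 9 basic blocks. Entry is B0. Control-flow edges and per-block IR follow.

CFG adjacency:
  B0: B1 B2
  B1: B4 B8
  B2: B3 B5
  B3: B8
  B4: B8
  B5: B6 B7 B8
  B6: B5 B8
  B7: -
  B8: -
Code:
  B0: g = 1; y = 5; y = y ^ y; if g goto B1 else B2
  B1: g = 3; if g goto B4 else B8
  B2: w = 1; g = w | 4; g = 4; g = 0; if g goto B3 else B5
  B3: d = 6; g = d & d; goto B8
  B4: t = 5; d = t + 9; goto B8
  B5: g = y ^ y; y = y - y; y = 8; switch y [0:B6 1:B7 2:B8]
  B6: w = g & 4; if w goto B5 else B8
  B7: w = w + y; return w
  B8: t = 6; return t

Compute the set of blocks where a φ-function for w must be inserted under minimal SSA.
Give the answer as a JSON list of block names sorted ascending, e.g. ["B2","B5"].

idom tree: B1←B0 B2←B0 B3←B2 B4←B1 B5←B2 B6←B5 B7←B5 B8←B0
Dom at joins:
  B5: preds {B2,B6}: {B0,B2} ∩ {B0,B2,B5,B6} = {B0,B2}; idom=B2
  B8: preds {B1,B3,B4,B5,B6}: {B0,B1} ∩ {B0,B2,B3} ∩ {B0,B1,B4} ∩ {B0,B2,B5} ∩ {B0,B2,B5,B6} = {B0}; idom=B0

Frontier:
  join B5 pred B2: · stop@B2
  join B5 pred B6: B6→B5 stop@B2
  join B8 pred B1: B1 stop@B0
  join B8 pred B3: B3→B2 stop@B0
  join B8 pred B4: B4→B1 stop@B0
  join B8 pred B5: B5→B2 stop@B0
  join B8 pred B6: B6→B5→B2 stop@B0
  B0 → ∅
  B1 → {B8}
  B2 → {B8}
  B3 → {B8}
  B4 → {B8}
  B5 → {B5,B8}
  B6 → {B5,B8}
  B7 → ∅
  B8 → ∅

φ for w: defs {B2,B6,B7}
  DF⁺ = {B5,B8}

Answer: ["B5", "B8"]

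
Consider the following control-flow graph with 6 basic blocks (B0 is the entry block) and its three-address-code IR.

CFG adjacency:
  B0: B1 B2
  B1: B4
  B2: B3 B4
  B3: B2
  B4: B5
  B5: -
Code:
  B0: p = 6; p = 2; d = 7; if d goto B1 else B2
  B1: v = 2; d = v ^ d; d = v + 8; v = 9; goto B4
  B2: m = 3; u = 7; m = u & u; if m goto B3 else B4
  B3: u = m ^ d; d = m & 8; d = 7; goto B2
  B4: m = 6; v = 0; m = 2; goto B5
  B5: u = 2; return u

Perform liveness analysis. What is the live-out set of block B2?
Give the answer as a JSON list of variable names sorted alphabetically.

Answer: ["d", "m"]

Derivation:
def/use:
  B0: def={d,p} ue=∅
  B1: def={d,v} ue={d}
  B2: def={m,u} ue=∅
  B3: def={d,u} ue={d,m}
  B4: def={m,v} ue=∅
  B5: def={u} ue=∅

Live sets:
  live B0: ∅→{d}
  live B1: {d}→∅
  live B2: {d}→{d,m}
  live B3: {d,m}→{d}
  live B4: ∅→∅
  live B5: ∅→∅

live-out(B2) = ["d", "m"]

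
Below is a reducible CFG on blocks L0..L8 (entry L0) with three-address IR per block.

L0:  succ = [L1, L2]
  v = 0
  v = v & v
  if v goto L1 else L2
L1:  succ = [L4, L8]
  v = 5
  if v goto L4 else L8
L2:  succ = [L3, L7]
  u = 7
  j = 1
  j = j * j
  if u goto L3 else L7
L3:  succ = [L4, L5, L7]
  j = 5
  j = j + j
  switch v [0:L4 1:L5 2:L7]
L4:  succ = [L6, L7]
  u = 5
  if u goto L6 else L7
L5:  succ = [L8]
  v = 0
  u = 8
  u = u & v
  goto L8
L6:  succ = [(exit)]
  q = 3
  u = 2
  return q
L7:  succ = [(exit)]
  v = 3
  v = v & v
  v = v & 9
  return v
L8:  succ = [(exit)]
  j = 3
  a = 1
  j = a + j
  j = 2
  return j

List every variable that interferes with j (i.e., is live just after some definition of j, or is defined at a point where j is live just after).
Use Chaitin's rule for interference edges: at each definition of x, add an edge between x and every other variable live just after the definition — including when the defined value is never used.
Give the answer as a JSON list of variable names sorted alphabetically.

Block summaries:
  L0 def {v} use ∅
  L1 def {v} use ∅
  L2 def {j,u} use ∅
  L3 def {j} use {v}
  L4 def {u} use ∅
  L5 def {u,v} use ∅
  L6 def {q,u} use ∅
  L7 def {v} use ∅
  L8 def {a,j} use ∅

Live sets:
  live L0: ∅→{v}
  live L1: ∅→∅
  live L2: {v}→{v}
  live L3: {v}→∅
  live L4: ∅→∅
  live L5: ∅→∅
  live L6: ∅→∅
  live L7: ∅→∅
  live L8: ∅→∅

Conflict graph:
  a — {j}
  j — {a,u,v}
  q — {u}
  u — {j,q,v}
  v — {j,u}

N(j) = ["a", "u", "v"]

Answer: ["a", "u", "v"]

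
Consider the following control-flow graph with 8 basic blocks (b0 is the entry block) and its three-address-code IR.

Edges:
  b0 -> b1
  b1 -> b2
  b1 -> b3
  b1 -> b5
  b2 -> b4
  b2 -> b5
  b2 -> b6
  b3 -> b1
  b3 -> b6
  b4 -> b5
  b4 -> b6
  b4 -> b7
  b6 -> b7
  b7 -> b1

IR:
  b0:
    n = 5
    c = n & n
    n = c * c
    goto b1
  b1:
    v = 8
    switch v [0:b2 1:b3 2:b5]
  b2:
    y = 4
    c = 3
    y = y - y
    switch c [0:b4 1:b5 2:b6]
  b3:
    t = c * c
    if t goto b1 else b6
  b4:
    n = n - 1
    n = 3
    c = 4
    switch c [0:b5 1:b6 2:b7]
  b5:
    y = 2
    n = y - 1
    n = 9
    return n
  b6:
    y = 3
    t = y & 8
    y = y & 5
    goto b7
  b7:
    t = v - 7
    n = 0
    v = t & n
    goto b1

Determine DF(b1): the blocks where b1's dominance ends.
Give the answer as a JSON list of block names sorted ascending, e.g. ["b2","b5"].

idom tree: b1←b0 b2←b1 b3←b1 b4←b2 b5←b1 b6←b1 b7←b1
Dom at joins:
  b1: preds {b0,b3,b7}: {b0} ∩ {b0,b1,b3} ∩ {b0,b1,b7} = {b0}; idom=b0
  b5: preds {b1,b2,b4}: {b0,b1} ∩ {b0,b1,b2} ∩ {b0,b1,b2,b4} = {b0,b1}; idom=b1
  b6: preds {b2,b3,b4}: {b0,b1,b2} ∩ {b0,b1,b3} ∩ {b0,b1,b2,b4} = {b0,b1}; idom=b1
  b7: preds {b4,b6}: {b0,b1,b2,b4} ∩ {b0,b1,b6} = {b0,b1}; idom=b1

DF derivation:
  b1←b0: walk · to b0
  b1←b3: walk b3→b1 to b0
  b1←b7: walk b7→b1 to b0
  b5←b1: walk · to b1
  b5←b2: walk b2 to b1
  b5←b4: walk b4→b2 to b1
  b6←b2: walk b2 to b1
  b6←b3: walk b3 to b1
  b6←b4: walk b4→b2 to b1
  b7←b4: walk b4→b2 to b1
  b7←b6: walk b6 to b1
  b0: DF=∅
  b1: DF={b1}
  b2: DF={b5,b6,b7}
  b3: DF={b1,b6}
  b4: DF={b5,b6,b7}
  b5: DF=∅
  b6: DF={b7}
  b7: DF={b1}

DF(b1) = ["b1"]

Answer: ["b1"]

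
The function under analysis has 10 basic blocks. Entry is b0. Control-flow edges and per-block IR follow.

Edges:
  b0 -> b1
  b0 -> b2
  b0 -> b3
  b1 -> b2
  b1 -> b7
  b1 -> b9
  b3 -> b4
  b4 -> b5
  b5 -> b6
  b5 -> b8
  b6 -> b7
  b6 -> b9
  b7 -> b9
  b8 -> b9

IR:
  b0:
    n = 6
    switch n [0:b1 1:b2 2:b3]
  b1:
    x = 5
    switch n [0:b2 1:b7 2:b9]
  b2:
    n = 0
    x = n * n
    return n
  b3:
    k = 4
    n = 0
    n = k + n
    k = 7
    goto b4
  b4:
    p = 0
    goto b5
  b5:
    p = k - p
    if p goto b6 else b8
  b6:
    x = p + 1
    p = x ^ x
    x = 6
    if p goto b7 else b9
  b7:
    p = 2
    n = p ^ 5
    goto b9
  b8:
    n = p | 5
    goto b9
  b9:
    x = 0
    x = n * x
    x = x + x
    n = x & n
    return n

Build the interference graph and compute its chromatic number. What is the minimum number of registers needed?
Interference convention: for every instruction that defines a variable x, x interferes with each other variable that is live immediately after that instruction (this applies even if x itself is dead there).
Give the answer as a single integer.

Answer: 3

Analysis:
Block summaries:
  b0: def={n} ue=∅
  b1: def={x} ue={n}
  b2: def={n,x} ue=∅
  b3: def={k,n} ue=∅
  b4: def={p} ue=∅
  b5: def={p} ue={k,p}
  b6: def={p,x} ue={p}
  b7: def={n,p} ue=∅
  b8: def={n} ue={p}
  b9: def={n,x} ue={n}

Liveness:
  live b0: ∅→{n}
  live b1: {n}→{n}
  live b2: ∅→∅
  live b3: ∅→{k,n}
  live b4: {k,n}→{k,n,p}
  live b5: {k,n,p}→{n,p}
  live b6: {n,p}→{n}
  live b7: ∅→{n}
  live b8: {p}→{n}
  live b9: {n}→∅

Conflict graph:
  k↔{n,p}
  n↔{k,p,x}
  p↔{k,n,x}
  x↔{n,p}

Chromatic number:
  {k,n,p} pairwise interfere (3-clique) ⇒ χ ≥ 3
  assign k→R2 n→R0 p→R1 x→R2 — no edge inside a register ⇒ χ ≤ 3
  χ = 3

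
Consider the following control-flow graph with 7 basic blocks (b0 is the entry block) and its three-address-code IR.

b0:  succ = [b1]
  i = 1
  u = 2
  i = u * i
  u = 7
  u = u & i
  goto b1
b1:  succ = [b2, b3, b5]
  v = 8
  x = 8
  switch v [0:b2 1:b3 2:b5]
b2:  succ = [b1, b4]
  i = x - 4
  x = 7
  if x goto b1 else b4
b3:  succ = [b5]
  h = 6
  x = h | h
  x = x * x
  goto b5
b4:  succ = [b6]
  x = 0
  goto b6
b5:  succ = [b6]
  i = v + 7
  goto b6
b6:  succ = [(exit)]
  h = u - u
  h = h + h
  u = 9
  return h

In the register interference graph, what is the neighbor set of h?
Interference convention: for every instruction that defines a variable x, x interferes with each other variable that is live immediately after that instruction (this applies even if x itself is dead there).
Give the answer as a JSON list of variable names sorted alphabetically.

Answer: ["u", "v"]

Derivation:
def/use:
  b0 def {i,u} use ∅
  b1 def {v,x} use ∅
  b2 def {i,x} use {x}
  b3 def {h,x} use ∅
  b4 def {x} use ∅
  b5 def {i} use {v}
  b6 def {h,u} use {u}

Backward fixpoint:
  live b0: ∅→{u}
  live b1: {u}→{u,v,x}
  live b2: {u,x}→{u}
  live b3: {u,v}→{u,v}
  live b4: {u}→{u}
  live b5: {u,v}→{u}
  live b6: {u}→∅

Interfere edges:
  h — {u,v}
  i — {u}
  u — {h,i,v,x}
  v — {h,u,x}
  x — {u,v}

N(h) = ["u", "v"]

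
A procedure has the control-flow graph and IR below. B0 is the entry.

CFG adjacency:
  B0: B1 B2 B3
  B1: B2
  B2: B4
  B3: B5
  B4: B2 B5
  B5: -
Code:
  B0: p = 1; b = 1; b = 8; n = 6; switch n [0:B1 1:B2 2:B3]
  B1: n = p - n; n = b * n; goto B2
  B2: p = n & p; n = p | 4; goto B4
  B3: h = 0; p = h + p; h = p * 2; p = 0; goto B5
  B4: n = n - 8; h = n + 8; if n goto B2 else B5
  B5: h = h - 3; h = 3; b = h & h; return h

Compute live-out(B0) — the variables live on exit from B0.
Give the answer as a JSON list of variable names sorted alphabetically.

Answer: ["b", "n", "p"]

Working:
Per-block:
  B0: {b,n,p} / ∅
  B1: {n} / {b,n,p}
  B2: {n,p} / {n,p}
  B3: {h,p} / {p}
  B4: {h,n} / {n}
  B5: {b,h} / {h}

Backward fixpoint:
  B0 li=∅ lo={b,n,p}
  B1 li={b,n,p} lo={n,p}
  B2 li={n,p} lo={n,p}
  B3 li={p} lo={h}
  B4 li={n,p} lo={h,n,p}
  B5 li={h} lo=∅

live-out(B0) = ["b", "n", "p"]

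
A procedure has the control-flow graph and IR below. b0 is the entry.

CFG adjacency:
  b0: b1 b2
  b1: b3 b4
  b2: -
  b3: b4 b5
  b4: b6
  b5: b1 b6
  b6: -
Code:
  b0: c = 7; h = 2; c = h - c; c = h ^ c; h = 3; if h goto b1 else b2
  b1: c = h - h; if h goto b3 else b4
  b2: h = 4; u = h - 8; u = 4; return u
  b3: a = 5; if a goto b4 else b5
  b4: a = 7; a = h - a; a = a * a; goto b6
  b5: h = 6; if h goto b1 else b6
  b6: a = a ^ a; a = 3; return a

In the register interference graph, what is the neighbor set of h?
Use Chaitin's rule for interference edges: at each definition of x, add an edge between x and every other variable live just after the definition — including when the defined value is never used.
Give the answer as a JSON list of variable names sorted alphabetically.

Answer: ["a", "c"]

Analysis:
Block summaries:
  b0: def={c,h} ue=∅
  b1: def={c} ue={h}
  b2: def={h,u} ue=∅
  b3: def={a} ue=∅
  b4: def={a} ue={h}
  b5: def={h} ue=∅
  b6: def={a} ue={a}

Live sets:
  b0 li=∅ lo={h}
  b1 li={h} lo={h}
  b2 li=∅ lo=∅
  b3 li={h} lo={a,h}
  b4 li={h} lo={a}
  b5 li={a} lo={a,h}
  b6 li={a} lo=∅

Conflict graph:
  a↔{h}
  c↔{h}
  h↔{a,c}
  u↔∅

N(h) = ["a", "c"]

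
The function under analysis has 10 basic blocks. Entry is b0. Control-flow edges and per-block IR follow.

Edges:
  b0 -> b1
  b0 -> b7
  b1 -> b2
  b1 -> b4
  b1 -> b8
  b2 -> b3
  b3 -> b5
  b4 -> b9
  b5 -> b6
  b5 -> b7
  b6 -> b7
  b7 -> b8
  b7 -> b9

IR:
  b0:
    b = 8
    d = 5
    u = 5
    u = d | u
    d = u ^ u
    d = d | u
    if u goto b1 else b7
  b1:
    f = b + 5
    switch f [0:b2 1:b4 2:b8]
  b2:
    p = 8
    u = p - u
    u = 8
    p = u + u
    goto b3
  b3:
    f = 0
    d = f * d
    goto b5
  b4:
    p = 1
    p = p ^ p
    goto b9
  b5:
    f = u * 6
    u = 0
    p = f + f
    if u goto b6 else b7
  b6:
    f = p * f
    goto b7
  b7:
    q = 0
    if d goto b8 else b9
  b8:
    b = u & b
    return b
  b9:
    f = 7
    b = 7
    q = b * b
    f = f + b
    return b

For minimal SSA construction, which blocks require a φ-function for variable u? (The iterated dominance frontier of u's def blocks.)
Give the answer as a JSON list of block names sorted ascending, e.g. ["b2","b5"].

Answer: ["b7", "b8", "b9"]

Analysis:
idom tree: b1←b0 b2←b1 b3←b2 b4←b1 b5←b3 b6←b5 b7←b0 b8←b0 b9←b0
Dom∩ at merges:
  b7: preds {b0,b5,b6}: {b0} ∩ {b0,b1,b2,b3,b5} ∩ {b0,b1,b2,b3,b5,b6} = {b0}; idom=b0
  b8: preds {b1,b7}: {b0,b1} ∩ {b0,b7} = {b0}; idom=b0
  b9: preds {b4,b7}: {b0,b1,b4} ∩ {b0,b7} = {b0}; idom=b0

DF walk-up:
  join b7 pred b0: · stop@b0
  join b7 pred b5: b5→b3→b2→b1 stop@b0
  join b7 pred b6: b6→b5→b3→b2→b1 stop@b0
  join b8 pred b1: b1 stop@b0
  join b8 pred b7: b7 stop@b0
  join b9 pred b4: b4→b1 stop@b0
  join b9 pred b7: b7 stop@b0
  DF(b0)=∅
  DF(b1)={b7,b8,b9}
  DF(b2)={b7}
  DF(b3)={b7}
  DF(b4)={b9}
  DF(b5)={b7}
  DF(b6)={b7}
  DF(b7)={b8,b9}
  DF(b8)=∅
  DF(b9)=∅

φ for u: defs {b0,b2,b5}
  DF⁺ = {b7,b8,b9}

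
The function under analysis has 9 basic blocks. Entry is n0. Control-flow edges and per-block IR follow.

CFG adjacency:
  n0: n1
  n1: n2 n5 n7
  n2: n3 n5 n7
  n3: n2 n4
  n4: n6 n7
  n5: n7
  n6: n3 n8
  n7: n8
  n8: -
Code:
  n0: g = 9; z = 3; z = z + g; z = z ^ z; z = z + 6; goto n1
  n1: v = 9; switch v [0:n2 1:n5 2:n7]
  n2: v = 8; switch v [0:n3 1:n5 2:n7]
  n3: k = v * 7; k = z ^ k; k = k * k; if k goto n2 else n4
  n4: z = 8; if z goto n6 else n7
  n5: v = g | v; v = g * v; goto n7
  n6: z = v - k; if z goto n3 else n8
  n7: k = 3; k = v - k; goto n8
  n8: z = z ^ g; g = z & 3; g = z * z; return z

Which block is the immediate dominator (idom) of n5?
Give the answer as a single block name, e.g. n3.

Answer: n1

Derivation:
idom tree: n1←n0 n2←n1 n3←n2 n4←n3 n5←n1 n6←n4 n7←n1 n8←n1
Dom∩ at merges:
  n2: preds {n1,n3}: {n0,n1} ∩ {n0,n1,n2,n3} = {n0,n1}; idom=n1
  n3: preds {n2,n6}: {n0,n1,n2} ∩ {n0,n1,n2,n3,n4,n6} = {n0,n1,n2}; idom=n2
  n5: preds {n1,n2}: {n0,n1} ∩ {n0,n1,n2} = {n0,n1}; idom=n1
  n7: preds {n1,n2,n4,n5}: {n0,n1} ∩ {n0,n1,n2} ∩ {n0,n1,n2,n3,n4} ∩ {n0,n1,n5} = {n0,n1}; idom=n1
  n8: preds {n6,n7}: {n0,n1,n2,n3,n4,n6} ∩ {n0,n1,n7} = {n0,n1}; idom=n1

idom(n5) = n1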